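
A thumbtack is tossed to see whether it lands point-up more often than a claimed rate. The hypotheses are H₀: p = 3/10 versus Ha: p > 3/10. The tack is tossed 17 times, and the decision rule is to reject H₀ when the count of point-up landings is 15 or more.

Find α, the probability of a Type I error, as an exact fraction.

10087281621/10000000000000000

Under H₀, X ~ Binomial(17, 3/10), and α = P(X ≥ 15).
Summing C(17,j)(3/10)^j(7/10)^{17−j} for j = 15,…,17 gives 10087281621/10000000000000000.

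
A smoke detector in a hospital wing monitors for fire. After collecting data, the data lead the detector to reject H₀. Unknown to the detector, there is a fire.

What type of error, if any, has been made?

No error — this is a correct decision.

The conventional null hypothesis here is that there is no fire.
The test rejected a false H₀ — the decision matches the true state.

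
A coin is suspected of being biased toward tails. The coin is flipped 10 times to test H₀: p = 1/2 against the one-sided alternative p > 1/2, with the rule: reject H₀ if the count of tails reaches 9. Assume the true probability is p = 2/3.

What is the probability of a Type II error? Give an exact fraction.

A Type II error is failing to reject when Ha holds: with p = 2/3, β = P(K ≤ 8).
Adding the binomial probabilities P(K=0)+…+P(K=8) at p = 2/3 gives 17635/19683.

17635/19683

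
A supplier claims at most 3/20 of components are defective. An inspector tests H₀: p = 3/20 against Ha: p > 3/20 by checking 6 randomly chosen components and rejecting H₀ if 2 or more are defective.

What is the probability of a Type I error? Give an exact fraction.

The significance level is the probability, assuming p = 3/20, of seeing 2 or more defectives in 6 draws.
Via the complement, α = 1 − Σ_{j=0}^{1} C(6,j)(3/20)^j(17/20)^{6-j} = 2861001/12800000.

2861001/12800000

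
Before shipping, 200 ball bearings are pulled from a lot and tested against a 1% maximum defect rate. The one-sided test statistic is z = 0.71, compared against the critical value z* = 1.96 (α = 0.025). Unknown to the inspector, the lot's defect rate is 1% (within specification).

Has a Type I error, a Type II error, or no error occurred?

The conventional null hypothesis is that the lot's defect rate is 1% (within specification).
Since z = 0.71 ≤ z* = 1.96, H₀ is not rejected.
H₀ is true (actually the lot's defect rate is 1% (within specification)).
The decision matches the true state — no error.

No error — this is a correct decision.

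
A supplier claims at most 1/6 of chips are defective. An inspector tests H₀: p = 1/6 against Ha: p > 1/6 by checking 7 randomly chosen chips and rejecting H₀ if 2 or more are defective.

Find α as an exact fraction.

Under H₀, Y ~ Binomial(7, 1/6); the Type I error rate is P(Y ≥ 2).
α = 1 − P(Y ≤ 1) = 1 − 15625/23328 = 7703/23328.

7703/23328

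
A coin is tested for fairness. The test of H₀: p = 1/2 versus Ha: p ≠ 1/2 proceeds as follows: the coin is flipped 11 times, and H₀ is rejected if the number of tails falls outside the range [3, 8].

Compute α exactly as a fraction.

67/1024

The significance level is the null-hypothesis probability of the rejection region {≤2} ∪ {≥9}.
The two tails are symmetric, so α = 2·(1 + 11 + 55)/2^11 = 134/2048 = 67/1024.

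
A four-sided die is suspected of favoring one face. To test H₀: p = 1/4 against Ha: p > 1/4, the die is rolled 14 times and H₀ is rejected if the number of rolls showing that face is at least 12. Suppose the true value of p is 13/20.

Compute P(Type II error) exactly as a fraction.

750447350803558569/819200000000000000

β = P(fail to reject H₀ | Ha true) = P(S ≤ 11 | p = 13/20), S ~ Binomial(14, 13/20).
Equivalently, β = 1 − P(S ≥ 12) = 750447350803558569/819200000000000000.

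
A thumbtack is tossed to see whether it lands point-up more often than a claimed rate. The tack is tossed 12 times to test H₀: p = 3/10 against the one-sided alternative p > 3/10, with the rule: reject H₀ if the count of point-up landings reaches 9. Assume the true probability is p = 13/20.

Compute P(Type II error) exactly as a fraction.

535222111290433/819200000000000

A Type II error is failing to reject when Ha holds: with p = 13/20, β = P(K ≤ 8).
Equivalently, β = 1 − P(K ≥ 9) = 535222111290433/819200000000000.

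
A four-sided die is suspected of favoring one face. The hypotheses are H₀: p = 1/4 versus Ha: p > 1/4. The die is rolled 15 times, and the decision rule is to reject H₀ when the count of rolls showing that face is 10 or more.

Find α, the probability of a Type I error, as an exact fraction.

426785/536870912

The Type I error probability is α = P(Y ≥ 10) computed under H₀, where Y ~ Binomial(15, 1/4).
Summing C(15,j)(1/4)^j(3/4)^{15−j} for j = 10,…,15 gives 426785/536870912.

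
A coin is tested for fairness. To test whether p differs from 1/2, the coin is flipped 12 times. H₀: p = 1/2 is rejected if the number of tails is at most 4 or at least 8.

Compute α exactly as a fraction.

397/1024

α = P(Y ≤ 4 or Y ≥ 8 | p = 1/2), Y ~ Binomial(12, 1/2).
Each tail has probability (1 + 12 + 66 + 220 + 495)/4096; doubling gives α = 1588/4096 = 397/1024.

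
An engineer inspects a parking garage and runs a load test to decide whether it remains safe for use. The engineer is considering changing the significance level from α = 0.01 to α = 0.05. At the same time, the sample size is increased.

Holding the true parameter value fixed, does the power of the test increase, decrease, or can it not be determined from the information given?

It increases.

A larger α widens the rejection region, so when the alternative is true more outcomes lead to rejection — failing to reject becomes less likely. Increasing n separates the H₀ and Ha sampling distributions, so under Ha fewer outcomes land in the acceptance region. Both changes push β in the same direction.
Since power = 1 − β and β decreases, power increases.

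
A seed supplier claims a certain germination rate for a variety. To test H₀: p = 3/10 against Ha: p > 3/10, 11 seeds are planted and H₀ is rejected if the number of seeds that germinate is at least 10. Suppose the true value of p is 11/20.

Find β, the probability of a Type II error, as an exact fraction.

20194688329389/20480000000000

β = P(fail to reject H₀ | Ha true) = P(Y ≤ 9 | p = 11/20), Y ~ Binomial(11, 11/20).
Adding the binomial probabilities P(Y=0)+…+P(Y=9) at p = 11/20 gives 20194688329389/20480000000000.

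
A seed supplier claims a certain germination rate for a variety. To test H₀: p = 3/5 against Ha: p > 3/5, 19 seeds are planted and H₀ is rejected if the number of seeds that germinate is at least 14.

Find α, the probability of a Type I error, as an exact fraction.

α = P(reject H₀ | H₀ true) = P(Y ≥ 14 | p = 3/5), with Y ~ Binomial(19, 3/5).
Summing C(19,j)(3/5)^j(2/5)^{19−j} for j = 14,…,19 gives 3107499742269/19073486328125.

3107499742269/19073486328125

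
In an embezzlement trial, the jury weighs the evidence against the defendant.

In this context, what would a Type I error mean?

A Type I error would mean concluding that the defendant is guilty when in fact the defendant is innocent.

With the conventional null hypothesis that the defendant is innocent:
A Type I error is rejecting H₀ when H₀ is true.
Here that means convicting the defendant when actually the defendant is innocent.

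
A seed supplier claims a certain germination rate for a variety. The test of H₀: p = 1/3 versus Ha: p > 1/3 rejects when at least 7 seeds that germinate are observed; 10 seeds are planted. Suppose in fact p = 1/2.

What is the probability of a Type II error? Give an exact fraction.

Under the alternative p = 1/2, K ~ Binomial(10, 1/2); β is the probability the test does not reject, P(K < 7).
Summing C(10,j)·(1/2)^j·(1/2)^{10-j} for j = 0..6 gives 53/64.

53/64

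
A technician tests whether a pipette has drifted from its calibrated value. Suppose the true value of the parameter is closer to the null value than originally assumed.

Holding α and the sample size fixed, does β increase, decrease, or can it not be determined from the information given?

It increases.

A smaller true effect puts the Ha sampling distribution closer to H₀, so more of it falls in the non-rejection region.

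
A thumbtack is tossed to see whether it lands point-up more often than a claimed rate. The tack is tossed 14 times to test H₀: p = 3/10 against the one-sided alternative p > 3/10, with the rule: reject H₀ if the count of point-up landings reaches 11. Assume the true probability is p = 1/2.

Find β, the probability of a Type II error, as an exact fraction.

7957/8192

β = P(fail to reject H₀ | Ha true) = P(K ≤ 10 | p = 1/2), K ~ Binomial(14, 1/2).
Summing C(14,j)·(1/2)^j·(1/2)^{14-j} for j = 0..10 gives 7957/8192.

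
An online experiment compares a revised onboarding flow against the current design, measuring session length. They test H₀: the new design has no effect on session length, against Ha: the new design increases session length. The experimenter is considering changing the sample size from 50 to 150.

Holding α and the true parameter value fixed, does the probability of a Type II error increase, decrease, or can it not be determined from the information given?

It decreases.

Increasing n separates the H₀ and Ha sampling distributions, so under Ha fewer outcomes land in the acceptance region.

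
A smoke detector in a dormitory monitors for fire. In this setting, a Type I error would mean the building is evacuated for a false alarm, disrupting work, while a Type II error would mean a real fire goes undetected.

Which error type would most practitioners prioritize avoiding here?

Type II error

The Type II consequence (a real fire goes undetected) is more severe than the Type I consequence (the building is evacuated for a false alarm, disrupting work).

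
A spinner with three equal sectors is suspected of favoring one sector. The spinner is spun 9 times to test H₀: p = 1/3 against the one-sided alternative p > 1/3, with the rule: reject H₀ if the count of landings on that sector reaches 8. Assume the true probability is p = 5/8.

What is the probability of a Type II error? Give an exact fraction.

3803679/4194304

β = P(fail to reject H₀ | Ha true) = P(X ≤ 7 | p = 5/8), X ~ Binomial(9, 5/8).
Adding the binomial probabilities P(X=0)+…+P(X=7) at p = 5/8 gives 3803679/4194304.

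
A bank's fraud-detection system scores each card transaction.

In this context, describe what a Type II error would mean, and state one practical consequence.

With the conventional null hypothesis that the transaction is legitimate:
A Type II error is failing to reject H₀ when H₀ is false.
Here that means approving the transaction when actually the transaction is fraudulent.

A Type II error would mean concluding that the transaction is legitimate (or at least failing to establish that the transaction is fraudulent) when in fact the transaction is fraudulent. Consequence: a fraudulent charge goes through and the bank absorbs the loss.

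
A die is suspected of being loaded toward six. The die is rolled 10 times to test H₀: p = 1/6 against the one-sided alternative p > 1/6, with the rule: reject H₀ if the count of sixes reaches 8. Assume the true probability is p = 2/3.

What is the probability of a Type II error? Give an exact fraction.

β = P(fail to reject H₀ | Ha true) = P(X ≤ 7 | p = 2/3), X ~ Binomial(10, 2/3).
Summing C(10,j)·(2/3)^j·(1/3)^{10-j} for j = 0..7 gives 13795/19683.

13795/19683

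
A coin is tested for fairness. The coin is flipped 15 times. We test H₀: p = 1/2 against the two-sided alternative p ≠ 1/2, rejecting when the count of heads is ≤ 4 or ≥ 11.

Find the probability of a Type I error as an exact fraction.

α = P(X ≤ 4 or X ≥ 11 | p = 1/2), X ~ Binomial(15, 1/2).
By symmetry, α = 2·P(X ≤ 4) = 2·(1 + 15 + 105 + 455 + 1365)/32768 = 3882/32768 = 1941/16384.

1941/16384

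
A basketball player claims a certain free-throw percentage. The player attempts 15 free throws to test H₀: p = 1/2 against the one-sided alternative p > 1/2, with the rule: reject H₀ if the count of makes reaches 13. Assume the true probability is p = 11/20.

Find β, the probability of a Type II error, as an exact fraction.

32418940857512713659/32768000000000000000

A Type II error is failing to reject when Ha holds: with p = 11/20, β = P(Y ≤ 12).
Adding the binomial probabilities P(Y=0)+…+P(Y=12) at p = 11/20 gives 32418940857512713659/32768000000000000000.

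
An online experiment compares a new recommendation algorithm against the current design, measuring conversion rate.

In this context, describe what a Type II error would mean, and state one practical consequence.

With the conventional null hypothesis that the new design has no effect on conversion rate:
A Type II error is failing to reject H₀ when H₀ is false.
Here that means keeping the current design when actually the new design increases conversion rate.

A Type II error would mean concluding that the new design has no effect on conversion rate (or at least failing to establish that the new design increases conversion rate) when in fact the new design increases conversion rate. Consequence: a genuinely better design is discarded.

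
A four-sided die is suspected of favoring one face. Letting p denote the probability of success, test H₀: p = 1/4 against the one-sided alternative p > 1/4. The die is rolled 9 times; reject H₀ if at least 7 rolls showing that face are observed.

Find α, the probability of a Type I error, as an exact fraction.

11/8192

α = P(reject H₀ | H₀ true) = P(K ≥ 7 | p = 1/4), with K ~ Binomial(9, 1/4).
Summing C(9,j)(1/4)^j(3/4)^{9−j} for j = 7,…,9 gives 11/8192.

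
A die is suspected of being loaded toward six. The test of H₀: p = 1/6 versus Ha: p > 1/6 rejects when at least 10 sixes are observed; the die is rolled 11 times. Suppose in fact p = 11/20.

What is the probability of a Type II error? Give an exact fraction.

20194688329389/20480000000000

Under the alternative p = 11/20, Y ~ Binomial(11, 11/20); β is the probability the test does not reject, P(Y < 10).
Adding the binomial probabilities P(Y=0)+…+P(Y=9) at p = 11/20 gives 20194688329389/20480000000000.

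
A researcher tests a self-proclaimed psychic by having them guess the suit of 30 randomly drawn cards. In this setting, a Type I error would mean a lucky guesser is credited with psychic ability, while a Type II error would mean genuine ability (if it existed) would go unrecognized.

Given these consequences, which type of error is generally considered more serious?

The Type I consequence (a lucky guesser is credited with psychic ability) is more severe than the Type II consequence (genuine ability (if it existed) would go unrecognized).

Type I error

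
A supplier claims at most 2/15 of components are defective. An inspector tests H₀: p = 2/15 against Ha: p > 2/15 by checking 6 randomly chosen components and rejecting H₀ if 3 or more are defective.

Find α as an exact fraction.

78928/2278125

α = P(reject H₀ | H₀ true) = P(K ≥ 3 | p = 2/15), K ~ Binomial(6, 2/15).
Via the complement, α = 1 − Σ_{j=0}^{2} C(6,j)(2/15)^j(13/15)^{6-j} = 78928/2278125.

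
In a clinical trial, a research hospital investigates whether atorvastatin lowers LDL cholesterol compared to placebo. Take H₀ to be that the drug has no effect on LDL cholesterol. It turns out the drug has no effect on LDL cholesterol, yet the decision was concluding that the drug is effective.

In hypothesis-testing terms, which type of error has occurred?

'Concluding that the drug is effective' corresponds to rejecting H₀.
H₀ was rejected but H₀ is true — a Type I error (false positive).

Type I error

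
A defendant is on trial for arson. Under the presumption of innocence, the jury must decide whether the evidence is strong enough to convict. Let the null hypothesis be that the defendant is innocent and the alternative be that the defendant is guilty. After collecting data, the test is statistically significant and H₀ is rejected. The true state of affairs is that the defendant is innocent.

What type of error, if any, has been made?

Type I error

H₀ was rejected, but H₀ is actually true.
Rejecting a true null hypothesis is a Type I error (false positive).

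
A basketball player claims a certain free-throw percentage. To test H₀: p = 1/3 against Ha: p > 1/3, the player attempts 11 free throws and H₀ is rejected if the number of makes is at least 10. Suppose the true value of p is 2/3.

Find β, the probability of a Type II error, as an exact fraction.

β = P(fail to reject H₀ | Ha true) = P(X ≤ 9 | p = 2/3), X ~ Binomial(11, 2/3).
Summing C(11,j)·(2/3)^j·(1/3)^{11-j} for j = 0..9 gives 163835/177147.

163835/177147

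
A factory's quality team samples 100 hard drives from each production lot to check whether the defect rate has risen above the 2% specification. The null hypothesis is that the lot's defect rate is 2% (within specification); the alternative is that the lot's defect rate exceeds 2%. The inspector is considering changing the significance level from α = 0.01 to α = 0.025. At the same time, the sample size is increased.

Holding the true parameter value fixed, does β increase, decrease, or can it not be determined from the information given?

A larger α widens the rejection region, so when the alternative is true more outcomes lead to rejection — failing to reject becomes less likely. Increasing n separates the H₀ and Ha sampling distributions, so under Ha fewer outcomes land in the acceptance region. Both changes push β in the same direction.

It decreases.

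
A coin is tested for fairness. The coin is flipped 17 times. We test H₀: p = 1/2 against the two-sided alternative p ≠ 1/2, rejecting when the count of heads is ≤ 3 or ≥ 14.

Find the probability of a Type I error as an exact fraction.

417/32768

Under H₀, K ~ Binomial(17, 1/2); α is the probability of landing in either tail, P(K ≤ 3) + P(K ≥ 14).
By symmetry, α = 2·P(K ≤ 3) = 2·(1 + 17 + 136 + 680)/131072 = 1668/131072 = 417/32768.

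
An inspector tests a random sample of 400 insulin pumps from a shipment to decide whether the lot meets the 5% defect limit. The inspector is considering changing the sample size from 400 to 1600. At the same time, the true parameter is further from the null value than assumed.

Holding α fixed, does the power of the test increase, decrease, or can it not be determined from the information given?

A larger sample reduces the standard error, pulling the sampling distribution under Ha further from the non-rejection region. A bigger departure from H₀ is easier for the test to detect, so it fails to reject less often. Both changes push β in the same direction.
Since power = 1 − β and β decreases, power increases.

It increases.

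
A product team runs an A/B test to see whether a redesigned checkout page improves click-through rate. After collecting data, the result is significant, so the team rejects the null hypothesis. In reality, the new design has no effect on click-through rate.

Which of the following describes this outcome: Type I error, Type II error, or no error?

Type I error

The conventional null hypothesis here is that the new design has no effect on click-through rate.
H₀ was rejected, but H₀ is actually true.
Rejecting a true null hypothesis is a Type I error (false positive).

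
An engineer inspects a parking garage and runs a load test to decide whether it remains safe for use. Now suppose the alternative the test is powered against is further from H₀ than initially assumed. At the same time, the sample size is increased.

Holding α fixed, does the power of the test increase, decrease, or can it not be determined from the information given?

It increases.

A bigger departure from H₀ is easier for the test to detect, so it fails to reject less often. More data shrinks sampling variability; the test statistic under Ha concentrates further from the null value, making rejection more likely. Both changes push β in the same direction.
Since power = 1 − β and β decreases, power increases.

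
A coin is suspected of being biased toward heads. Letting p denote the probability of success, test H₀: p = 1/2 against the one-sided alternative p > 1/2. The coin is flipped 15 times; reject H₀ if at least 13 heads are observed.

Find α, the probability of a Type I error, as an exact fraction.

121/32768

Under H₀, X ~ Binomial(15, 1/2), and α = P(X ≥ 13).
P(X ≥ 13) = [C(15,13) + C(15,14) + C(15,15)] / 2^15 = (105 + 15 + 1) / 32768 = 121/32768.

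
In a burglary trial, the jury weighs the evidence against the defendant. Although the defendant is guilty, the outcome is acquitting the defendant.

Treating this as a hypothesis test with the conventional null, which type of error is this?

Type II error

The null hypothesis here is that the defendant is innocent.
'Acquitting the defendant' corresponds to failing to reject H₀.
H₀ was not rejected but H₀ is false — a Type II error (false negative).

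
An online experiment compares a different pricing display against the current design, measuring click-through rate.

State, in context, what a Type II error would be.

With the conventional null hypothesis that the new design has no effect on click-through rate:
A Type II error is failing to reject H₀ when H₀ is false.
Here that means keeping the current design when actually the new design increases click-through rate.

A Type II error would mean concluding that the new design has no effect on click-through rate (or at least failing to establish that the new design increases click-through rate) when in fact the new design increases click-through rate.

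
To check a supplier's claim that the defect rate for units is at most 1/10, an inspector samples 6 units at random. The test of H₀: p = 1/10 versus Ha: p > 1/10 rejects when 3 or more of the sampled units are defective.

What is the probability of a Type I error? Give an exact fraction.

The significance level is the probability, assuming p = 1/10, of seeing 3 or more defectives in 6 draws.
Computing the lower-tail complement: 1 − 19683/20000 = 317/20000.

317/20000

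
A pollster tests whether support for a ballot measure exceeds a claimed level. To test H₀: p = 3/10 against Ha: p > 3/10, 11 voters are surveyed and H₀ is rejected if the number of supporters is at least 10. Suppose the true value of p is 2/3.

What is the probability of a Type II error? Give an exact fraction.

163835/177147

A Type II error is failing to reject when Ha holds: with p = 2/3, β = P(S ≤ 9).
Adding the binomial probabilities P(S=0)+…+P(S=9) at p = 2/3 gives 163835/177147.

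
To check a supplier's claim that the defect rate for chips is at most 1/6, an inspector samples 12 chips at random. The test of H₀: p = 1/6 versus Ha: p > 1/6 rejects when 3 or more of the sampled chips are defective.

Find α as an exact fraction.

702172961/2176782336

α = P(reject H₀ | H₀ true) = P(Y ≥ 3 | p = 1/6), Y ~ Binomial(12, 1/6).
Computing the lower-tail complement: 1 − 1474609375/2176782336 = 702172961/2176782336.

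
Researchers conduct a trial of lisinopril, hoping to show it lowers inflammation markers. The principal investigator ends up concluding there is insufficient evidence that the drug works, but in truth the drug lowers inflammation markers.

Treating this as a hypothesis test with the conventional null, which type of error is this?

Type II error

The null hypothesis here is that the drug has no effect on inflammation markers.
'Concluding there is insufficient evidence that the drug works' corresponds to failing to reject H₀.
H₀ was not rejected but H₀ is false — a Type II error (false negative).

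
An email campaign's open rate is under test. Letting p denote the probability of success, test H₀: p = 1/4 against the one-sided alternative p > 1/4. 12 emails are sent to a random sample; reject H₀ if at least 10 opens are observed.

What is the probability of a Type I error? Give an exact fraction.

631/16777216

α = P(reject H₀ | H₀ true) = P(K ≥ 10 | p = 1/4), with K ~ Binomial(12, 1/4).
Summing C(12,j)(1/4)^j(3/4)^{12−j} for j = 10,…,12 gives 631/16777216.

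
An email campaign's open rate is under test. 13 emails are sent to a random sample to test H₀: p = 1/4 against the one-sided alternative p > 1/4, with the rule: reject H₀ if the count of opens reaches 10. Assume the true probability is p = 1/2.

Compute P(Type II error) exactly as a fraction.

3907/4096

A Type II error is failing to reject when Ha holds: with p = 1/2, β = P(S ≤ 9).
Equivalently, β = 1 − P(S ≥ 10) = 3907/4096.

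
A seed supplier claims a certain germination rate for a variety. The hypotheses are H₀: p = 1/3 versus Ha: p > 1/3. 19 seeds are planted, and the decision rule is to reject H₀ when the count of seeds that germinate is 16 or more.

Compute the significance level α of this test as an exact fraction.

Under H₀, Y ~ Binomial(19, 1/3), and α = P(Y ≥ 16).
Adding the binomial terms for j = 16 through 19 with p = 1/3 yields 2825/387420489.

2825/387420489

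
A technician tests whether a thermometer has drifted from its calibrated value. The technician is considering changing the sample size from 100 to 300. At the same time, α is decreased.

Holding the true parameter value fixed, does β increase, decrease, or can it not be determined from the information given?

Cannot be determined from the information given.

The first change alone would make β decrease; the second alone would make β increase. Which effect dominates depends on the magnitudes, which are not given.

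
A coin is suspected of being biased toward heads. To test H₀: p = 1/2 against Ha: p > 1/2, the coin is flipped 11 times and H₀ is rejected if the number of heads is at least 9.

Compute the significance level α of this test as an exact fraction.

The Type I error probability is α = P(K ≥ 9) computed under H₀, where K ~ Binomial(11, 1/2).
That's C(11,9) + C(11,10) + C(11,11) over 2^11, i.e. (55 + 11 + 1)/2048 = 67/2048.

67/2048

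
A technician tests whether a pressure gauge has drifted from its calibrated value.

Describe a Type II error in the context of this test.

With the conventional null hypothesis that the instrument is correctly calibrated:
A Type II error is failing to reject H₀ when H₀ is false.
Here that means leaving the instrument in service when actually the instrument has drifted out of calibration.

A Type II error would mean concluding that the instrument is correctly calibrated (or at least failing to establish that the instrument has drifted out of calibration) when in fact the instrument has drifted out of calibration.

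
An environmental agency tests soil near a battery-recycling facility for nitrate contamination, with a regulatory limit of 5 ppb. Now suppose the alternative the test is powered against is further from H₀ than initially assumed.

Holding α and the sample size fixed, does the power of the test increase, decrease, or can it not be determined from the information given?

It increases.

The further the true parameter sits from the null value, the more of the Ha sampling distribution falls in the rejection region.
Since power = 1 − β and β decreases, power increases.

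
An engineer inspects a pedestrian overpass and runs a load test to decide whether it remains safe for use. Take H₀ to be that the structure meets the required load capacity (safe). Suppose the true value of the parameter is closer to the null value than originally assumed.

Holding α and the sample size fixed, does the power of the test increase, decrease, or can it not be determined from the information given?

A smaller departure from H₀ means the test statistic under Ha is distributed closer to where it would be under H₀; rejection becomes less likely.
Since power = 1 − β and β increases, power decreases.

It decreases.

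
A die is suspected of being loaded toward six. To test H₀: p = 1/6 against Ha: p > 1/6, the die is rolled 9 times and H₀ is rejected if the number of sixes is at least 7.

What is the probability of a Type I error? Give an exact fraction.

473/5038848

Under H₀, S ~ Binomial(9, 1/6), and α = P(S ≥ 7).
Summing C(9,j)(1/6)^j(5/6)^{9−j} for j = 7,…,9 gives 473/5038848.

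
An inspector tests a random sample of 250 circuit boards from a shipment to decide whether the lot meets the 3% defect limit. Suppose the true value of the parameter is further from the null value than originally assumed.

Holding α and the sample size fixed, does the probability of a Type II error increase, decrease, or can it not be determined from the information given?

It decreases.

A larger true effect moves the Ha sampling distribution further from the H₀ critical value, making rejection more likely when Ha is true.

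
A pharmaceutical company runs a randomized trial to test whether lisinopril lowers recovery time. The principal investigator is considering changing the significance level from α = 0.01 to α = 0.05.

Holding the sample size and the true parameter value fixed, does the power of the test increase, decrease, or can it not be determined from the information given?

It increases.

A larger α widens the rejection region, so when the alternative is true more outcomes lead to rejection — failing to reject becomes less likely.
Since power = 1 − β and β decreases, power increases.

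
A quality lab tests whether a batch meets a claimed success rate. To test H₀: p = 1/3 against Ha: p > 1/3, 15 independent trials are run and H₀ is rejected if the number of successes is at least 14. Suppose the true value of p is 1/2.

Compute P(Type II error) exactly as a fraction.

A Type II error is failing to reject when Ha holds: with p = 1/2, β = P(X ≤ 13).
Adding the binomial probabilities P(X=0)+…+P(X=13) at p = 1/2 gives 2047/2048.

2047/2048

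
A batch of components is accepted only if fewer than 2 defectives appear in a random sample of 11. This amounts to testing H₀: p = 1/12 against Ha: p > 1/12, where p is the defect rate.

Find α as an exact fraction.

86192514733/371504185344

The significance level is the probability, assuming p = 1/12, of seeing 2 or more defectives in 11 draws.
Via the complement, α = 1 − Σ_{j=0}^{1} C(11,j)(1/12)^j(11/12)^{11-j} = 86192514733/371504185344.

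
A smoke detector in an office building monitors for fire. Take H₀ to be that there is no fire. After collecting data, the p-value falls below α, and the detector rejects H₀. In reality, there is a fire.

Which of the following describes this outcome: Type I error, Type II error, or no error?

The test rejected a false H₀ — the decision matches the true state.

Neither — the decision is correct.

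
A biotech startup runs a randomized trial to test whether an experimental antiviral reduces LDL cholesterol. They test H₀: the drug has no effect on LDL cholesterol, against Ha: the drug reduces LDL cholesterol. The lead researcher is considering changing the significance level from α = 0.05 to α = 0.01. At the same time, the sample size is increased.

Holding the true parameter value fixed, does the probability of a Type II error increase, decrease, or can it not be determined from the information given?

The first change alone would make β increase; the second alone would make β decrease. Which effect dominates depends on the magnitudes, which are not given.

Cannot be determined from the information given.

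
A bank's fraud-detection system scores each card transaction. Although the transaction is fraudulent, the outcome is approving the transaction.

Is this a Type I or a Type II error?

Type II error

The null hypothesis here is that the transaction is legitimate.
'Approving the transaction' corresponds to failing to reject H₀.
H₀ was not rejected but H₀ is false — a Type II error (false negative).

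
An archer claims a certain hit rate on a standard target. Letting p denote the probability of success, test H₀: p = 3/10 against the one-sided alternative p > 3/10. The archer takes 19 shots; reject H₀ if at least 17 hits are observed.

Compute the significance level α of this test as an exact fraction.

Under H₀, S ~ Binomial(19, 3/10), and α = P(S ≥ 17).
Summing C(19,j)(3/10)^j(7/10)^{19−j} for j = 17,…,19 gives 1134754612281/10000000000000000000.

1134754612281/10000000000000000000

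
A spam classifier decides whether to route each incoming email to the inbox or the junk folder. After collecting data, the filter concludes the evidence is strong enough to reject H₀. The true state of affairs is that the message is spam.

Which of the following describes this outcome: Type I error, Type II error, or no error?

Neither — the decision is correct.

The conventional null hypothesis here is that the message is legitimate (not spam).
The test rejected a false H₀ — the decision matches the true state.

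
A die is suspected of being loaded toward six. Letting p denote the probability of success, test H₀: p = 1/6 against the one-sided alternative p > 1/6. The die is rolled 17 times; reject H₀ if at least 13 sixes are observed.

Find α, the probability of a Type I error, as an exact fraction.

787993/8463329722368

Under H₀, X ~ Binomial(17, 1/6), and α = P(X ≥ 13).
Adding the binomial terms for j = 13 through 17 with p = 1/6 yields 787993/8463329722368.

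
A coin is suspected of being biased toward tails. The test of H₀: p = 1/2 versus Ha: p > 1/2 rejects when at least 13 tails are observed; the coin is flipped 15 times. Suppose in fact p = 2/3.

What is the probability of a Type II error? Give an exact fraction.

A Type II error is failing to reject when Ha holds: with p = 2/3, β = P(X ≤ 12).
Adding the binomial probabilities P(X=0)+…+P(X=12) at p = 2/3 gives 13210219/14348907.

13210219/14348907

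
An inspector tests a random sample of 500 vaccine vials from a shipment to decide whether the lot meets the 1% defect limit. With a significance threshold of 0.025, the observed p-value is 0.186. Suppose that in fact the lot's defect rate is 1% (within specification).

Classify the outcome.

No error (correct decision).

The conventional null hypothesis is that the lot's defect rate is 1% (within specification).
Since p = 0.186 ≥ α = 0.025, H₀ is not rejected.
H₀ is true (actually the lot's defect rate is 1% (within specification)).
The decision matches the true state — no error.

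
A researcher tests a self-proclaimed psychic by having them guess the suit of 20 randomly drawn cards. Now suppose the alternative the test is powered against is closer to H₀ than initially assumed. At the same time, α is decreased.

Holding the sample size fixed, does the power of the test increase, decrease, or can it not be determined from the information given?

It decreases.

When the true parameter is near the null value, the test has a harder time distinguishing Ha from H₀. A smaller α moves the rejection region further into the tail. With the alternative true, more outcomes now fall outside the rejection region, so failing to reject becomes more likely. Both changes push β in the same direction.
Since power = 1 − β and β increases, power decreases.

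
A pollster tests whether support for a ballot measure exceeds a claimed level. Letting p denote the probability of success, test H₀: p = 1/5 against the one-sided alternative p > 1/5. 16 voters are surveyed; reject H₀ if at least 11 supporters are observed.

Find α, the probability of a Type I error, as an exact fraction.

α = P(reject H₀ | H₀ true) = P(X ≥ 11 | p = 1/5), with X ~ Binomial(16, 1/5).
Adding the binomial terms for j = 11 through 16 with p = 1/5 yields 4976577/152587890625.

4976577/152587890625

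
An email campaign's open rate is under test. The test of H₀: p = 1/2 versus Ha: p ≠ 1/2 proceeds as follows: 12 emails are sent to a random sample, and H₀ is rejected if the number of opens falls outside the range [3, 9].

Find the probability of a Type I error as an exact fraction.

79/2048

Under H₀, Y ~ Binomial(12, 1/2); α is the probability of landing in either tail, P(Y ≤ 2) + P(Y ≥ 10).
Each tail has probability (1 + 12 + 66)/4096; doubling gives α = 158/4096 = 79/2048.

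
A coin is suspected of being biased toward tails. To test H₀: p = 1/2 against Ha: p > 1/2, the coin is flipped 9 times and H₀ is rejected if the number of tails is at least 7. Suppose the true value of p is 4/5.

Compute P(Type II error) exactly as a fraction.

Under the alternative p = 4/5, S ~ Binomial(9, 4/5); β is the probability the test does not reject, P(S < 7).
Equivalently, β = 1 − P(S ≥ 7) = 511333/1953125.

511333/1953125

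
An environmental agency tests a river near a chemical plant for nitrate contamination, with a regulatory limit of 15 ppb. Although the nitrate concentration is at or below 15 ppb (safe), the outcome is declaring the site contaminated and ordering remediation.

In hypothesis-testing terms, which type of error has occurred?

Type I error

The null hypothesis here is that the nitrate concentration is at or below 15 ppb (safe).
'Declaring the site contaminated and ordering remediation' corresponds to rejecting H₀.
H₀ was rejected but H₀ is true — a Type I error (false positive).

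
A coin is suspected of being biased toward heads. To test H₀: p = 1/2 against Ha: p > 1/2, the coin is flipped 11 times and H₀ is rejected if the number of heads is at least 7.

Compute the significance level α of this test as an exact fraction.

281/1024

α = P(reject H₀ | H₀ true) = P(S ≥ 7 | p = 1/2), with S ~ Binomial(11, 1/2).
That's C(11,7) + C(11,8) + C(11,9) + C(11,10) + C(11,11) over 2^11, i.e. (330 + 165 + 55 + 11 + 1)/2048 = 562/2048 = 281/1024.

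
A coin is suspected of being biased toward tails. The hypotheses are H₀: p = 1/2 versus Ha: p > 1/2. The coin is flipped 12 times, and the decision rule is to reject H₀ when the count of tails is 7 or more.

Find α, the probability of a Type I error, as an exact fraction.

793/2048

α = P(reject H₀ | H₀ true) = P(X ≥ 7 | p = 1/2), with X ~ Binomial(12, 1/2).
Summing the upper tail: (792 + 495 + 220 + 66 + 12 + 1) / 2^12 = 1586/4096 = 793/2048.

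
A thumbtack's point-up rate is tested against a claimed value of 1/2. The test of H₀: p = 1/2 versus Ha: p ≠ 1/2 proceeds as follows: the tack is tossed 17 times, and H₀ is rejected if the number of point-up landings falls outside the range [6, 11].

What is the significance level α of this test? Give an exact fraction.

Under H₀, Y ~ Binomial(17, 1/2); α is the probability of landing in either tail, P(Y ≤ 5) + P(Y ≥ 12).
The two tails are symmetric, so α = 2·(1 + 17 + 136 + 680 + 2380 + 6188)/2^17 = 18804/131072 = 4701/32768.

4701/32768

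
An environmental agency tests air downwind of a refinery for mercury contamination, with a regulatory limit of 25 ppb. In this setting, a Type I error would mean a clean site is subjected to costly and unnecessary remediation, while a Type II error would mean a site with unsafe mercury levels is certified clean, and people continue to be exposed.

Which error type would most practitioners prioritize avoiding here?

Type II error

The Type II consequence (a site with unsafe mercury levels is certified clean, and people continue to be exposed) is more severe than the Type I consequence (a clean site is subjected to costly and unnecessary remediation).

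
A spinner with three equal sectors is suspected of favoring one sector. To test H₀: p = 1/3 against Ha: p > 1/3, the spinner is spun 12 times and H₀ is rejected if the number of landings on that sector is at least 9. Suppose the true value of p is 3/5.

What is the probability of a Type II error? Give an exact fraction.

37825328/48828125

β = P(fail to reject H₀ | Ha true) = P(X ≤ 8 | p = 3/5), X ~ Binomial(12, 3/5).
Summing C(12,j)·(3/5)^j·(2/5)^{12-j} for j = 0..8 gives 37825328/48828125.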